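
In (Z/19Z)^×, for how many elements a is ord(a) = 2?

1

φ(19) = 19 − 1 = 18 = 2 · 3^2.
Since (Z/19Z)^× is cyclic of order 18, the number of elements of order d is φ(d) when d | 18 and 0 otherwise.
2 | 18, and φ(2) = 2 − 1 = 1.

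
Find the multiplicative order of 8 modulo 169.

52

By Lagrange's theorem, ord_169(8) divides φ(169) = φ(13^2) = 13·(13−1) = 156 = 2^2 · 3 · 13.
Divisors of 156: 1, 2, 3, 4, 6, 12, 13, 26, 39, 52, 78, 156.
Compute 8^d (mod 169) for the divisors d until we hit 1:
8^1 ≡ 8 (mod 169)
8^2 ≡ 64 (mod 169)
8^3 ≡ 5 (mod 169)
8^4 ≡ 40 (mod 169)
8^6 ≡ 25 (mod 169)
8^12 ≡ 118 (mod 169)
8^13 ≡ 99 (mod 169)
8^26 ≡ 168 (mod 169)
8^39 ≡ 70 (mod 169)
8^52 ≡ 1 (mod 169) ✓
The smallest such exponent is 52, so the order of 8 is 52.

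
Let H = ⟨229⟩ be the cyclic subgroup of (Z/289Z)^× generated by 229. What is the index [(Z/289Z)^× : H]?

ord(229) | φ(289) = φ(17^2) = 17·(17−1) = 272 = 2^4 · 17.
Divisors of 272: 1, 2, 4, 8, 16, 17, 34, 68, 136, 272.
Evaluate successive powers at the divisors of 272:
229^1 ≡ 229
229^2 ≡ 132
229^4 ≡ 84
229^8 ≡ 120
229^16 ≡ 239
229^17 ≡ 110
229^34 ≡ 251
229^68 ≡ 288
229^136 ≡ 1
So ord_289(229) = 136, hence |⟨229⟩| = 136.
[(Z/289Z)^× : ⟨229⟩] = 272/136 = 2.

2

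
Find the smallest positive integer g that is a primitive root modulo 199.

3

φ(199) = 199 − 1 = 198 = 2 · 3^2 · 11.
Test candidates g = 2, 3, … against the prime factors q ∈ {2, 3, 11} of φ(199): g is a generator iff g^(198/q) ≢ 1 for every such q.
g = 2: 2^99 ≡ 1 — hits 1, so not a primitive root.
g = 3: 3^99 ≡ 198; 3^66 ≡ 106; 3^18 ≡ 125 — none is 1, so 3 is a primitive root.
The smallest primitive root modulo 199 is 3.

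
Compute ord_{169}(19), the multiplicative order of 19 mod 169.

Since 19 ∈ (Z/169Z)^×, its order divides φ(169) = φ(13^2) = 13·(13−1) = 156 = 2^2 · 3 · 13.
Divisors of 156: 1, 2, 3, 4, 6, 12, 13, 26, 39, 52, 78, 156.
Test each divisor d:
19^1 ≡ 19
19^2 ≡ 23
19^3 ≡ 99
19^4 ≡ 22
19^6 ≡ 168
19^12 ≡ 1
So ord_169(19) = 12.

12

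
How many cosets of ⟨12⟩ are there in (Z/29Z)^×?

7

Since 12 ∈ (Z/29Z)^×, its order divides φ(29) = 29 − 1 = 28 = 2^2 · 7.
Divisors of 28: 1, 2, 4, 7, 14, 28.
Evaluate successive powers at the divisors of 28:
12^1 ≡ 12 (mod 29)
12^2 ≡ 28 (mod 29)
12^4 ≡ 1 (mod 29) ✓
The order of 12 is 4, so the subgroup it generates has 4 elements.
The index is φ(29) / ord(12) = 28 / 4 = 7.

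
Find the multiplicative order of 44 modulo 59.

58

By Lagrange's theorem, ord_59(44) divides φ(59) = 59 − 1 = 58 = 2 · 29.
Divisors of 58: 1, 2, 29, 58.
Evaluate successive powers at the divisors of 58:
44^1 ≡ 44
44^2 ≡ 48
44^29 ≡ 58
44^58 ≡ 1
Hence ord(44) = 58.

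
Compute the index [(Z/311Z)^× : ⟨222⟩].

By Lagrange's theorem, ord_311(222) divides φ(311) = 311 − 1 = 310 = 2 · 5 · 31.
Divisors of 310: 1, 2, 5, 10, 31, 62, 155, 310.
Check 222^d mod 311 for each divisor in increasing order:
222^1 ≡ 222 (mod 311)
222^2 ≡ 146 (mod 311)
222^5 ≡ 287 (mod 311)
222^10 ≡ 265 (mod 311)
222^31 ≡ 310 (mod 311)
222^62 ≡ 1 (mod 311) ✓
Thus |⟨222⟩| = ord(222) = 62.
[(Z/311Z)^× : ⟨222⟩] = 310/62 = 5.

5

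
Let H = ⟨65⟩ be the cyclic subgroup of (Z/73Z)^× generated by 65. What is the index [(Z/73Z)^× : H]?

The order of 65 must divide φ(73) = 73 − 1 = 72 = 2^3 · 3^2.
Divisors of 72: 1, 2, 3, 4, 6, 8, 9, 12, 18, 24, 36, 72.
Check 65^d mod 73 for each divisor in increasing order:
65^1 ≡ 65 (mod 73)
65^2 ≡ 64 (mod 73)
65^3 ≡ 72 (mod 73)
65^4 ≡ 8 (mod 73)
65^6 ≡ 1 (mod 73) ✓
Thus |⟨65⟩| = ord(65) = 6.
[(Z/73Z)^× : ⟨65⟩] = 72/6 = 12.

12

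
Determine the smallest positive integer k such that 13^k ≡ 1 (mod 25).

20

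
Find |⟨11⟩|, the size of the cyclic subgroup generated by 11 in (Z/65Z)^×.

12

ord(11) | φ(65) = φ(5·13) = (5−1)·(13−1) = 4·12 = 48 = 2^4 · 3.
Divisors of 48: 1, 2, 3, 4, 6, 8, 12, 16, 24, 48.
Test each divisor d:
11^1 ≡ 11 (mod 65)
11^2 ≡ 56 (mod 65)
11^3 ≡ 31 (mod 65)
11^4 ≡ 16 (mod 65)
11^6 ≡ 51 (mod 65)
11^8 ≡ 61 (mod 65)
11^12 ≡ 1 (mod 65) ✓
The smallest such exponent is 12, so the order of 11 is 12.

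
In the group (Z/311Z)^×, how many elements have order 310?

120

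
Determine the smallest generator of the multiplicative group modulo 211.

2

φ(211) = 211 − 1 = 210 = 2 · 3 · 5 · 7.
g is a primitive root iff g^(210/q) ≢ 1 (mod 211) for each prime q ∈ {2, 3, 5, 7}.
g = 2: 2^105 ≡ 210; 2^70 ≡ 196; 2^42 ≡ 107; 2^30 ≡ 171 — none is 1, so 2 is a primitive root.
So 2 is the smallest generator of (Z/211Z)^×.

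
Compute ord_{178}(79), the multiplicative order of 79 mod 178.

By Lagrange's theorem, ord_178(79) divides φ(178) = φ(2)·φ(89) = 1·88 = 88 = 2^3 · 11.
Divisors of 88: 1, 2, 4, 8, 11, 22, 44, 88.
Compute 79^d (mod 178) for the divisors d until we hit 1:
79^1 ≡ 79 (mod 178)
79^2 ≡ 11 (mod 178)
79^4 ≡ 121 (mod 178)
79^8 ≡ 45 (mod 178)
79^11 ≡ 123 (mod 178)
79^22 ≡ 177 (mod 178)
79^44 ≡ 1 (mod 178) ✓
The smallest such exponent is 44, so the order of 79 is 44.

44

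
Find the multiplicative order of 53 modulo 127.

The order of 53 must divide φ(127) = 127 − 1 = 126 = 2 · 3^2 · 7.
Divisors of 126: 1, 2, 3, 6, 7, 9, 14, 18, 21, 42, 63, 126.
Check 53^d mod 127 for each divisor in increasing order:
53^1 ≡ 53 (mod 127)
53^2 ≡ 15 (mod 127)
53^3 ≡ 33 (mod 127)
53^6 ≡ 73 (mod 127)
53^7 ≡ 59 (mod 127)
53^9 ≡ 123 (mod 127)
53^14 ≡ 52 (mod 127)
53^18 ≡ 16 (mod 127)
53^21 ≡ 20 (mod 127)
53^42 ≡ 19 (mod 127)
53^63 ≡ 126 (mod 127)
53^126 ≡ 1 (mod 127) ✓
Hence ord(53) = 126.

126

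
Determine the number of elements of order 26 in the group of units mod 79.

φ(79) = 79 − 1 = 78 = 2 · 3 · 13.
Since (Z/79Z)^× is cyclic of order 78, the number of elements of order d is φ(d) when d | 78 and 0 otherwise.
26 = 2 · 13 divides 78, and φ(26) = 12.

12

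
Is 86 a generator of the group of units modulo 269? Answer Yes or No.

φ(269) = 269 − 1 = 268 = 2^2 · 67.
An element g generates (Z/269Z)^× iff g^(268/q) ≢ 1 (mod 269) for each prime q ∈ {2, 67}.
86^134 ≡ 268 (mod 269)  [q = 2: ≢ 1 ✓]
86^4 ≡ 204 (mod 269)  [q = 67: ≢ 1 ✓]
None equal 1, so ord_269(86) = 268: 86 is a primitive root.

Yes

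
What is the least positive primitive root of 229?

6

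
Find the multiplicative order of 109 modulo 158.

78

Since 109 ∈ (Z/158Z)^×, its order divides φ(158) = φ(2)·φ(79) = 1·78 = 78 = 2 · 3 · 13.
Divisors of 78: 1, 2, 3, 6, 13, 26, 39, 78.
Test each divisor d:
109^1 ≡ 109
109^2 ≡ 31
109^3 ≡ 61
109^6 ≡ 87
109^13 ≡ 103
109^26 ≡ 23
109^39 ≡ 157
109^78 ≡ 1
Hence ord(109) = 78.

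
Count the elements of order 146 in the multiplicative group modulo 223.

0

φ(223) = 223 − 1 = 222 = 2 · 3 · 37.
Since (Z/223Z)^× is cyclic of order 222, the number of elements of order d is φ(d) when d | 222 and 0 otherwise.
Here 222 is not a multiple of 146, so there are no elements of order 146.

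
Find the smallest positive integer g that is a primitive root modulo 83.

φ(83) = 83 − 1 = 82 = 2 · 41.
g is a primitive root iff g^(82/q) ≢ 1 (mod 83) for each prime q ∈ {2, 41}.
g = 2: 2^41 ≡ 82; 2^2 ≡ 4 — none is 1, so 2 is a primitive root.
Hence the least primitive root of 83 is 2.

2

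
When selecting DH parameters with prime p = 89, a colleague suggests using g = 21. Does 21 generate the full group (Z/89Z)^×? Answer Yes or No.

No

φ(89) = 89 − 1 = 88 = 2^3 · 11.
It suffices to check that the order of 21 is not a proper divisor of 88: compute 21^(88/q) for q ∈ {2, 11}.
21^44 ≡ 1 (mod 89)  [q = 2: ≡ 1 ✗]
21^8 ≡ 78 (mod 89)  [q = 11: ≢ 1 ✓]
Since 21^44 ≡ 1, the order of 21 divides 44 < 88, so 21 is not a primitive root.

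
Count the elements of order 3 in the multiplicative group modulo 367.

φ(367) = 367 − 1 = 366 = 2 · 3 · 61.
(Z/367Z)^× is cyclic (|G| = 366); a cyclic group of order m has exactly φ(d) elements of each order d | m, and none otherwise.
3 | 366, and φ(3) = 3 − 1 = 2.

2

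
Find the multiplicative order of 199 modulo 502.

The order of 199 must divide φ(502) = φ(2)·φ(251) = 1·250 = 250 = 2 · 5^3.
Divisors of 250: 1, 2, 5, 10, 25, 50, 125, 250.
Compute 199^d (mod 502) for the divisors d until we hit 1:
199^1 ≡ 199
199^2 ≡ 445
199^5 ≡ 477
199^10 ≡ 123
199^25 ≡ 283
199^50 ≡ 271
199^125 ≡ 501
199^250 ≡ 1
The smallest such exponent is 250, so the order of 199 is 250.

250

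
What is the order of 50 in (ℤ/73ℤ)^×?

36

Since 50 ∈ (Z/73Z)^×, its order divides φ(73) = 73 − 1 = 72 = 2^3 · 3^2.
Divisors of 72: 1, 2, 3, 4, 6, 8, 9, 12, 18, 24, 36, 72.
Evaluate successive powers at the divisors of 72:
50^1 ≡ 50 (mod 73)
50^2 ≡ 18 (mod 73)
50^3 ≡ 24 (mod 73)
50^4 ≡ 32 (mod 73)
50^6 ≡ 65 (mod 73)
50^8 ≡ 2 (mod 73)
50^9 ≡ 27 (mod 73)
50^12 ≡ 64 (mod 73)
50^18 ≡ 72 (mod 73)
50^24 ≡ 8 (mod 73)
50^36 ≡ 1 (mod 73) ✓
So ord_73(50) = 36.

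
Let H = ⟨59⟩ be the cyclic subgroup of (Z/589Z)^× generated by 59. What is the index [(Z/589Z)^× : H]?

6

By Lagrange's theorem, ord_589(59) divides φ(589) = φ(19·31) = (19−1)·(31−1) = 18·30 = 540 = 2^2 · 3^3 · 5.
Divisors of 540: 1, 2, 3, 4, 5, 6, 9, 10, 12, 15, 18, 20, 27, 30, 36, 45, 54, 60, 90, 108, 135, 180, 270, 540.
Test each divisor d:
59^1 ≡ 59 (mod 589)
59^2 ≡ 536 (mod 589)
59^3 ≡ 407 (mod 589)
59^4 ≡ 453 (mod 589)
59^5 ≡ 222 (mod 589)
59^6 ≡ 140 (mod 589)
59^9 ≡ 436 (mod 589)
59^10 ≡ 397 (mod 589)
59^12 ≡ 163 (mod 589)
59^15 ≡ 373 (mod 589)
59^18 ≡ 438 (mod 589)
59^20 ≡ 346 (mod 589)
59^27 ≡ 132 (mod 589)
59^30 ≡ 125 (mod 589)
59^36 ≡ 419 (mod 589)
59^45 ≡ 94 (mod 589)
59^54 ≡ 343 (mod 589)
59^60 ≡ 311 (mod 589)
59^90 ≡ 1 (mod 589) ✓
Thus |⟨59⟩| = ord(59) = 90.
The index is φ(589) / ord(59) = 540 / 90 = 6.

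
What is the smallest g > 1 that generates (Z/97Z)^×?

φ(97) = 97 − 1 = 96 = 2^5 · 3.
g is a primitive root iff g^(96/q) ≢ 1 (mod 97) for each prime q ∈ {2, 3}.
g = 2: 2^48 ≡ 1 — hits 1, so not a primitive root.
g = 3: 3^48 ≡ 1 — hits 1, so not a primitive root.
g = 4: 4^48 ≡ 1 — hits 1, so not a primitive root.
g = 5: 5^48 ≡ 96; 5^32 ≡ 35 — none is 1, so 5 is a primitive root.
So 5 is the smallest generator of (Z/97Z)^×.

5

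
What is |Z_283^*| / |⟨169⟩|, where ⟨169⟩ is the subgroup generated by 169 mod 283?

2

By Lagrange's theorem, ord_283(169) divides φ(283) = 283 − 1 = 282 = 2 · 3 · 47.
Divisors of 282: 1, 2, 3, 6, 47, 94, 141, 282.
Evaluate successive powers at the divisors of 282:
169^1 ≡ 169
169^2 ≡ 261
169^3 ≡ 244
169^6 ≡ 106
169^47 ≡ 44
169^94 ≡ 238
169^141 ≡ 1
Thus |⟨169⟩| = ord(169) = 141.
[(Z/283Z)^× : ⟨169⟩] = 282/141 = 2.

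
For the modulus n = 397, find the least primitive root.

5

φ(397) = 397 − 1 = 396 = 2^2 · 3^2 · 11.
Test candidates g = 2, 3, … against the prime factors q ∈ {2, 3, 11} of φ(397): g is a generator iff g^(396/q) ≢ 1 for every such q.
g = 2: 2^198 ≡ 396; 2^132 ≡ 1 — hits 1, so not a primitive root.
g = 3: 3^198 ≡ 1 — hits 1, so not a primitive root.
g = 4: 4^198 ≡ 1 — hits 1, so not a primitive root.
g = 5: 5^198 ≡ 396; 5^132 ≡ 362; 5^36 ≡ 290 — none is 1, so 5 is a primitive root.
The smallest primitive root modulo 397 is 5.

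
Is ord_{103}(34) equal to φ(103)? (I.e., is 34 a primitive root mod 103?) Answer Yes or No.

No

φ(103) = 103 − 1 = 102 = 2 · 3 · 17.
34 is a primitive root mod 103 iff 34^(φ(103)/q) ≢ 1 for every prime q | φ(103), i.e. q ∈ {2, 3, 17}.
34^51 ≡ 1 (mod 103)  [q = 2: ≡ 1 ✗]
34^34 ≡ 1 (mod 103)  [q = 3: ≡ 1 ✗]
34^6 ≡ 13 (mod 103)  [q = 17: ≢ 1 ✓]
34^51 ≡ 1 shows ord(34) | 51, strictly less than φ(103); not a primitive root.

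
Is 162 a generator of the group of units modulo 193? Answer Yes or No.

No

φ(193) = 193 − 1 = 192 = 2^6 · 3.
Test 162^(192/q) mod 193 for each prime factor q of 192:
162^96 ≡ 1 (mod 193)  [q = 2: ≡ 1 ✗]
162^64 ≡ 84 (mod 193)  [q = 3: ≢ 1 ✓]
The check at q = 2 fails, so 162 generates a proper subgroup.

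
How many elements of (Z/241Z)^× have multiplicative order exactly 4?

2

φ(241) = 241 − 1 = 240 = 2^4 · 3 · 5.
In a cyclic group of order 240, there are φ(d) elements of order d for each divisor d of 240, and zero for non-divisors.
4 = 2^2 divides 240, and φ(4) = 2.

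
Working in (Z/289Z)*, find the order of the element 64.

68

Since 64 ∈ (Z/289Z)^×, its order divides φ(289) = φ(17^2) = 17·(17−1) = 272 = 2^4 · 17.
Divisors of 272: 1, 2, 4, 8, 16, 17, 34, 68, 136, 272.
Evaluate successive powers at the divisors of 272:
64^1 ≡ 64
64^2 ≡ 50
64^4 ≡ 188
64^8 ≡ 86
64^16 ≡ 171
64^17 ≡ 251
64^34 ≡ 288
64^68 ≡ 1
The smallest such exponent is 68, so the order of 64 is 68.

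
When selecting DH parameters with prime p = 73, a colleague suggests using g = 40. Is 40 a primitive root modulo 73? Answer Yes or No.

φ(73) = 73 − 1 = 72 = 2^3 · 3^2.
Test 40^(72/q) mod 73 for each prime factor q of 72:
40^36 ≡ 72 (mod 73)  [q = 2: ≢ 1 ✓]
40^24 ≡ 8 (mod 73)  [q = 3: ≢ 1 ✓]
None equal 1, so ord_73(40) = 72: 40 is a primitive root.

Yes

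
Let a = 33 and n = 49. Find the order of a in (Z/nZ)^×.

42

Since 33 ∈ (Z/49Z)^×, its order divides φ(49) = φ(7^2) = 7·(7−1) = 42 = 2 · 3 · 7.
Divisors of 42: 1, 2, 3, 6, 7, 14, 21, 42.
Compute 33^d (mod 49) for the divisors d until we hit 1:
33^1 ≡ 33 (mod 49)
33^2 ≡ 11 (mod 49)
33^3 ≡ 20 (mod 49)
33^6 ≡ 8 (mod 49)
33^7 ≡ 19 (mod 49)
33^14 ≡ 18 (mod 49)
33^21 ≡ 48 (mod 49)
33^42 ≡ 1 (mod 49) ✓
Hence ord(33) = 42.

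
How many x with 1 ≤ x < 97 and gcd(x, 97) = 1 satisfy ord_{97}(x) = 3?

φ(97) = 97 − 1 = 96 = 2^5 · 3.
Since (Z/97Z)^× is cyclic of order 96, the number of elements of order d is φ(d) when d | 96 and 0 otherwise.
3 | 96, and φ(3) = 3 − 1 = 2.

2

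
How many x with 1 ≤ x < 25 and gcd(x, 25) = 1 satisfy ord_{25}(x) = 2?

1

φ(25) = φ(5^2) = 5·(5−1) = 20 = 2^2 · 5.
In a cyclic group of order 20, there are φ(d) elements of order d for each divisor d of 20, and zero for non-divisors.
2 | 20, and φ(2) = 2 − 1 = 1.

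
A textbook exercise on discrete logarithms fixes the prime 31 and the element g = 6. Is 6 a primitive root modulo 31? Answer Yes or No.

φ(31) = 31 − 1 = 30 = 2 · 3 · 5.
6 is a primitive root mod 31 iff 6^(φ(31)/q) ≢ 1 for every prime q | φ(31), i.e. q ∈ {2, 3, 5}.
6^15 ≡ 30 (mod 31)  [q = 2: ≢ 1 ✓]
6^10 ≡ 25 (mod 31)  [q = 3: ≢ 1 ✓]
6^6 ≡ 1 (mod 31)  [q = 5: ≡ 1 ✗]
Since 6^6 ≡ 1, the order of 6 divides 6 < 30, so 6 is not a primitive root.

No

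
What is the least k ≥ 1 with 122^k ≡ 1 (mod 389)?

97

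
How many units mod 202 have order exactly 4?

2

φ(202) = φ(2)·φ(101) = 1·100 = 100 = 2^2 · 5^2.
(Z/202Z)^× is cyclic (|G| = 100); a cyclic group of order m has exactly φ(d) elements of each order d | m, and none otherwise.
4 = 2^2 divides 100, and φ(4) = 2.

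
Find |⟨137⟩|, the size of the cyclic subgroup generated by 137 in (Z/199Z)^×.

22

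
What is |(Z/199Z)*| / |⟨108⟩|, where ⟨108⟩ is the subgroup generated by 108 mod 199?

1

ord(108) | φ(199) = 199 − 1 = 198 = 2 · 3^2 · 11.
Divisors of 198: 1, 2, 3, 6, 9, 11, 18, 22, 33, 66, 99, 198.
Evaluate successive powers at the divisors of 198:
108^1 ≡ 108
108^2 ≡ 122
108^3 ≡ 42
108^6 ≡ 172
108^9 ≡ 60
108^11 ≡ 156
108^18 ≡ 18
108^22 ≡ 58
108^33 ≡ 93
108^66 ≡ 92
108^99 ≡ 198
108^198 ≡ 1
The order of 108 is 198, so the subgroup it generates has 198 elements.
[(Z/199Z)^× : ⟨108⟩] = 198/198 = 1.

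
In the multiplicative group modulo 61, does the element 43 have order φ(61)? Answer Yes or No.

Yes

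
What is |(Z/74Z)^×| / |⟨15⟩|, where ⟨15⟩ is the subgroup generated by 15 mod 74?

1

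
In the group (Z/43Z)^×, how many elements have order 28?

0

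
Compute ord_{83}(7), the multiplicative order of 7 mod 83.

Since 7 ∈ (Z/83Z)^×, its order divides φ(83) = 83 − 1 = 82 = 2 · 41.
Divisors of 82: 1, 2, 41, 82.
Check 7^d mod 83 for each divisor in increasing order:
7^1 ≡ 7 (mod 83)
7^2 ≡ 49 (mod 83)
7^41 ≡ 1 (mod 83) ✓
Therefore the multiplicative order of 7 modulo 83 is 41.

41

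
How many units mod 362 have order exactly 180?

48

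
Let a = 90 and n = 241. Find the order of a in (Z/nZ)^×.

ord(90) | φ(241) = 241 − 1 = 240 = 2^4 · 3 · 5.
Divisors of 240: 1, 2, 3, 4, 5, 6, 8, 10, 12, 15, 16, 20, 24, 30, 40, 48, 60, 80, 120, 240.
Check 90^d mod 241 for each divisor in increasing order:
90^1 ≡ 90
90^2 ≡ 147
90^3 ≡ 216
90^4 ≡ 160
90^5 ≡ 181
90^6 ≡ 143
90^8 ≡ 54
90^10 ≡ 226
90^12 ≡ 205
90^15 ≡ 177
90^16 ≡ 24
90^20 ≡ 225
90^24 ≡ 91
90^30 ≡ 240
90^40 ≡ 15
90^48 ≡ 87
90^60 ≡ 1
Therefore the multiplicative order of 90 modulo 241 is 60.

60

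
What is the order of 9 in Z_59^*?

Since 9 ∈ (Z/59Z)^×, its order divides φ(59) = 59 − 1 = 58 = 2 · 29.
Divisors of 58: 1, 2, 29, 58.
Evaluate successive powers at the divisors of 58:
9^1 ≡ 9
9^2 ≡ 22
9^29 ≡ 1
The smallest such exponent is 29, so the order of 9 is 29.

29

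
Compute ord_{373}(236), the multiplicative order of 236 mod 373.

By Lagrange's theorem, ord_373(236) divides φ(373) = 373 − 1 = 372 = 2^2 · 3 · 31.
Divisors of 372: 1, 2, 3, 4, 6, 12, 31, 62, 93, 124, 186, 372.
Compute 236^d (mod 373) for the divisors d until we hit 1:
236^1 ≡ 236 (mod 373)
236^2 ≡ 119 (mod 373)
236^3 ≡ 109 (mod 373)
236^4 ≡ 360 (mod 373)
236^6 ≡ 318 (mod 373)
236^12 ≡ 41 (mod 373)
236^31 ≡ 1 (mod 373) ✓
Hence ord(236) = 31.

31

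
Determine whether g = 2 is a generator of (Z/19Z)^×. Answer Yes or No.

Yes

φ(19) = 19 − 1 = 18 = 2 · 3^2.
It suffices to check that the order of 2 is not a proper divisor of 18: compute 2^(18/q) for q ∈ {2, 3}.
2^9 ≡ 18 (mod 19)  [q = 2: ≢ 1 ✓]
2^6 ≡ 7 (mod 19)  [q = 3: ≢ 1 ✓]
Every test exponent gives a nontrivial residue, hence 2 generates the full group.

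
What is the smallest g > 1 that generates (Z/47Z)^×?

5

φ(47) = 47 − 1 = 46 = 2 · 23.
Test candidates g = 2, 3, … against the prime factors q ∈ {2, 23} of φ(47): g is a generator iff g^(46/q) ≢ 1 for every such q.
g = 2: 2^23 ≡ 1 — hits 1, so not a primitive root.
g = 3: 3^23 ≡ 1 — hits 1, so not a primitive root.
g = 4: 4^23 ≡ 1 — hits 1, so not a primitive root.
g = 5: 5^23 ≡ 46; 5^2 ≡ 25 — none is 1, so 5 is a primitive root.
So 5 is the smallest generator of (Z/47Z)^×.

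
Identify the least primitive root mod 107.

2

φ(107) = 107 − 1 = 106 = 2 · 53.
g is a primitive root iff g^(106/q) ≢ 1 (mod 107) for each prime q ∈ {2, 53}.
g = 2: 2^53 ≡ 106; 2^2 ≡ 4 — none is 1, so 2 is a primitive root.
So 2 is the smallest generator of (Z/107Z)^×.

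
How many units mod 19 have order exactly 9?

φ(19) = 19 − 1 = 18 = 2 · 3^2.
(Z/19Z)^× is cyclic (|G| = 18); a cyclic group of order m has exactly φ(d) elements of each order d | m, and none otherwise.
9 = 3^2 divides 18, and φ(9) = 6.

6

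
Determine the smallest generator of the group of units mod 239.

φ(239) = 239 − 1 = 238 = 2 · 7 · 17.
Test candidates g = 2, 3, … against the prime factors q ∈ {2, 7, 17} of φ(239): g is a generator iff g^(238/q) ≢ 1 for every such q.
g = 2: 2^119 ≡ 1 — hits 1, so not a primitive root.
g = 3: 3^119 ≡ 1 — hits 1, so not a primitive root.
g = 4: 4^119 ≡ 1 — hits 1, so not a primitive root.
g = 5: 5^119 ≡ 1 — hits 1, so not a primitive root.
g = 6: 6^119 ≡ 1 — hits 1, so not a primitive root.
g = 7: 7^119 ≡ 238; 7^34 ≡ 24; 7^14 ≡ 211 — none is 1, so 7 is a primitive root.
The smallest primitive root modulo 239 is 7.

7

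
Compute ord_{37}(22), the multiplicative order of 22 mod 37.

36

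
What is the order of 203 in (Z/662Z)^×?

15

Since 203 ∈ (Z/662Z)^×, its order divides φ(662) = φ(2)·φ(331) = 1·330 = 330 = 2 · 3 · 5 · 11.
Divisors of 330: 1, 2, 3, 5, 6, 10, 11, 15, 22, 30, 33, 55, 66, 110, 165, 330.
Test each divisor d:
203^1 ≡ 203 (mod 662)
203^2 ≡ 165 (mod 662)
203^3 ≡ 395 (mod 662)
203^5 ≡ 299 (mod 662)
203^6 ≡ 455 (mod 662)
203^10 ≡ 31 (mod 662)
203^11 ≡ 335 (mod 662)
203^15 ≡ 1 (mod 662) ✓
So ord_662(203) = 15.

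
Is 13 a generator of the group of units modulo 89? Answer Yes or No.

φ(89) = 89 − 1 = 88 = 2^3 · 11.
13 is a primitive root mod 89 iff 13^(φ(89)/q) ≢ 1 for every prime q | φ(89), i.e. q ∈ {2, 11}.
13^44 ≡ 88 (mod 89)  [q = 2: ≢ 1 ✓]
13^8 ≡ 64 (mod 89)  [q = 11: ≢ 1 ✓]
Every test exponent gives a nontrivial residue, hence 13 generates the full group.

Yes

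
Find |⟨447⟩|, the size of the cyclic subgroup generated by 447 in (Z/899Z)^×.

By Lagrange's theorem, ord_899(447) divides φ(899) = φ(29·31) = (29−1)·(31−1) = 28·30 = 840 = 2^3 · 3 · 5 · 7.
Divisors of 840: 1, 2, 3, 4, 5, 6, 7, 8, 10, 12, 14, 15, 20, 21, 24, 28, 30, 35, 40, 42, 56, 60, 70, 84, 105, 120, 140, 168, 210, 280, 420, 840.
Test each divisor d:
447^1 ≡ 447 (mod 899)
447^2 ≡ 231 (mod 899)
447^3 ≡ 771 (mod 899)
447^4 ≡ 320 (mod 899)
447^5 ≡ 99 (mod 899)
447^6 ≡ 202 (mod 899)
447^7 ≡ 394 (mod 899)
447^8 ≡ 813 (mod 899)
447^10 ≡ 811 (mod 899)
447^12 ≡ 349 (mod 899)
447^14 ≡ 608 (mod 899)
447^15 ≡ 278 (mod 899)
447^20 ≡ 552 (mod 899)
447^21 ≡ 418 (mod 899)
447^24 ≡ 436 (mod 899)
447^28 ≡ 175 (mod 899)
447^30 ≡ 869 (mod 899)
447^35 ≡ 626 (mod 899)
447^40 ≡ 842 (mod 899)
447^42 ≡ 318 (mod 899)
447^56 ≡ 59 (mod 899)
447^60 ≡ 1 (mod 899) ✓
The smallest such exponent is 60, so the order of 447 is 60.

60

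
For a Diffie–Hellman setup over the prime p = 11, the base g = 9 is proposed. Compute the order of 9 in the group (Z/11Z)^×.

By Lagrange's theorem, ord_11(9) divides φ(11) = 11 − 1 = 10 = 2 · 5.
Divisors of 10: 1, 2, 5, 10.
Check 9^d mod 11 for each divisor in increasing order:
9^1 ≡ 9 (mod 11)
9^2 ≡ 4 (mod 11)
9^5 ≡ 1 (mod 11) ✓
Hence ord(9) = 5.

5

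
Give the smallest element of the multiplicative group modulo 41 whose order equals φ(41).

φ(41) = 41 − 1 = 40 = 2^3 · 5.
g is a primitive root iff g^(40/q) ≢ 1 (mod 41) for each prime q ∈ {2, 5}.
g = 2: 2^20 ≡ 1 — hits 1, so not a primitive root.
g = 3: 3^20 ≡ 40; 3^8 ≡ 1 — hits 1, so not a primitive root.
g = 4: 4^20 ≡ 1 — hits 1, so not a primitive root.
g = 5: 5^20 ≡ 1 — hits 1, so not a primitive root.
g = 6: 6^20 ≡ 40; 6^8 ≡ 10 — none is 1, so 6 is a primitive root.
The smallest primitive root modulo 41 is 6.

6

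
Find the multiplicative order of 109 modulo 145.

14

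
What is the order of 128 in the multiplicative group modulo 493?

By Lagrange's theorem, ord_493(128) divides φ(493) = φ(17·29) = (17−1)·(29−1) = 16·28 = 448 = 2^6 · 7.
Divisors of 448: 1, 2, 4, 7, 8, 14, 16, 28, 32, 56, 64, 112, 224, 448.
Test each divisor d:
128^1 ≡ 128
128^2 ≡ 115
128^4 ≡ 407
128^7 ≡ 104
128^8 ≡ 1
So ord_493(128) = 8.

8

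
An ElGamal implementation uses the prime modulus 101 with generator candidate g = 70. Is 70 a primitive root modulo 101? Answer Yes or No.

No

φ(101) = 101 − 1 = 100 = 2^2 · 5^2.
70 is a primitive root mod 101 iff 70^(φ(101)/q) ≢ 1 for every prime q | φ(101), i.e. q ∈ {2, 5}.
70^50 ≡ 1 (mod 101)  [q = 2: ≡ 1 ✗]
70^20 ≡ 84 (mod 101)  [q = 5: ≢ 1 ✓]
70^50 ≡ 1 shows ord(70) | 50, strictly less than φ(101); not a primitive root.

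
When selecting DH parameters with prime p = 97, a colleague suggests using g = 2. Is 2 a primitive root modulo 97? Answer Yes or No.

No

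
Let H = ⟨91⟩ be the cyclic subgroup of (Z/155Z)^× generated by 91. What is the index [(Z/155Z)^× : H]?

12

Since 91 ∈ (Z/155Z)^×, its order divides φ(155) = φ(5·31) = (5−1)·(31−1) = 4·30 = 120 = 2^3 · 3 · 5.
Divisors of 120: 1, 2, 3, 4, 5, 6, 8, 10, 12, 15, 20, 24, 30, 40, 60, 120.
Test each divisor d:
91^1 ≡ 91 (mod 155)
91^2 ≡ 66 (mod 155)
91^3 ≡ 116 (mod 155)
91^4 ≡ 16 (mod 155)
91^5 ≡ 61 (mod 155)
91^6 ≡ 126 (mod 155)
91^8 ≡ 101 (mod 155)
91^10 ≡ 1 (mod 155) ✓
Thus |⟨91⟩| = ord(91) = 10.
Index = |(Z/155Z)^×| / |⟨91⟩| = 120 / 10 = 12.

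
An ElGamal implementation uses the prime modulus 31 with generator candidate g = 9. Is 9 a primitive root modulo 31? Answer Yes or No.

No

φ(31) = 31 − 1 = 30 = 2 · 3 · 5.
It suffices to check that the order of 9 is not a proper divisor of 30: compute 9^(30/q) for q ∈ {2, 3, 5}.
9^15 ≡ 1 (mod 31)  [q = 2: ≡ 1 ✗]
9^10 ≡ 5 (mod 31)  [q = 3: ≢ 1 ✓]
9^6 ≡ 8 (mod 31)  [q = 5: ≢ 1 ✓]
9^15 ≡ 1 shows ord(9) | 15, strictly less than φ(31); not a primitive root.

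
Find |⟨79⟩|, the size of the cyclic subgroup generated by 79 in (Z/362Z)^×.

The order of 79 must divide φ(362) = φ(2)·φ(181) = 1·180 = 180 = 2^2 · 3^2 · 5.
Divisors of 180: 1, 2, 3, 4, 5, 6, 9, 10, 12, 15, 18, 20, 30, 36, 45, 60, 90, 180.
Evaluate successive powers at the divisors of 180:
79^1 ≡ 79
79^2 ≡ 87
79^3 ≡ 357
79^4 ≡ 329
79^5 ≡ 289
79^6 ≡ 25
79^9 ≡ 237
79^10 ≡ 261
79^12 ≡ 263
79^15 ≡ 133
79^18 ≡ 59
79^20 ≡ 65
79^30 ≡ 313
79^36 ≡ 223
79^45 ≡ 361
79^60 ≡ 229
79^90 ≡ 1
Hence ord(79) = 90.

90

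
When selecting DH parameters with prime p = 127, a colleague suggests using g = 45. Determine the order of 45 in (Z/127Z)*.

126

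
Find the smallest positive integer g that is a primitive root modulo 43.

3

φ(43) = 43 − 1 = 42 = 2 · 3 · 7.
Test candidates g = 2, 3, … against the prime factors q ∈ {2, 3, 7} of φ(43): g is a generator iff g^(42/q) ≢ 1 for every such q.
g = 2: 2^21 ≡ 42; 2^14 ≡ 1 — hits 1, so not a primitive root.
g = 3: 3^21 ≡ 42; 3^14 ≡ 36; 3^6 ≡ 41 — none is 1, so 3 is a primitive root.
So 3 is the smallest generator of (Z/43Z)^×.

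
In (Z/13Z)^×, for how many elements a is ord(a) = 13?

0

φ(13) = 13 − 1 = 12 = 2^2 · 3.
In a cyclic group of order 12, there are φ(d) elements of order d for each divisor d of 12, and zero for non-divisors.
13 does not divide 12, so no element of (Z/13Z)^× has order 13.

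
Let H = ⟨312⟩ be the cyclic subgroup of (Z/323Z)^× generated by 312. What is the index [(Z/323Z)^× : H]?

Since 312 ∈ (Z/323Z)^×, its order divides φ(323) = φ(17·19) = (17−1)·(19−1) = 16·18 = 288 = 2^5 · 3^2.
Divisors of 288: 1, 2, 3, 4, 6, 8, 9, 12, 16, 18, 24, 32, 36, 48, 72, 96, 144, 288.
Compute 312^d (mod 323) for the divisors d until we hit 1:
312^1 ≡ 312 (mod 323)
312^2 ≡ 121 (mod 323)
312^3 ≡ 284 (mod 323)
312^4 ≡ 106 (mod 323)
312^6 ≡ 229 (mod 323)
312^8 ≡ 254 (mod 323)
312^9 ≡ 113 (mod 323)
312^12 ≡ 115 (mod 323)
312^16 ≡ 239 (mod 323)
312^18 ≡ 172 (mod 323)
312^24 ≡ 305 (mod 323)
312^32 ≡ 273 (mod 323)
312^36 ≡ 191 (mod 323)
312^48 ≡ 1 (mod 323) ✓
So ord_323(312) = 48, hence |⟨312⟩| = 48.
The index is φ(323) / ord(312) = 288 / 48 = 6.

6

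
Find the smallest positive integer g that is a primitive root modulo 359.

7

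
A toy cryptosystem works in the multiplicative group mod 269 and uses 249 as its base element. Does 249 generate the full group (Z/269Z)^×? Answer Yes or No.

No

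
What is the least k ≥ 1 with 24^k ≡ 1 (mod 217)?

ord(24) | φ(217) = φ(7·31) = (7−1)·(31−1) = 6·30 = 180 = 2^2 · 3^2 · 5.
Divisors of 180: 1, 2, 3, 4, 5, 6, 9, 10, 12, 15, 18, 20, 30, 36, 45, 60, 90, 180.
Test each divisor d:
24^1 ≡ 24 (mod 217)
24^2 ≡ 142 (mod 217)
24^3 ≡ 153 (mod 217)
24^4 ≡ 200 (mod 217)
24^5 ≡ 26 (mod 217)
24^6 ≡ 190 (mod 217)
24^9 ≡ 209 (mod 217)
24^10 ≡ 25 (mod 217)
24^12 ≡ 78 (mod 217)
24^15 ≡ 216 (mod 217)
24^18 ≡ 64 (mod 217)
24^20 ≡ 191 (mod 217)
24^30 ≡ 1 (mod 217) ✓
Therefore the multiplicative order of 24 modulo 217 is 30.

30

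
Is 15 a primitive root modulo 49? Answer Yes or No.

φ(49) = φ(7^2) = 7·(7−1) = 42 = 2 · 3 · 7.
It suffices to check that the order of 15 is not a proper divisor of 42: compute 15^(42/q) for q ∈ {2, 3, 7}.
15^21 ≡ 1 (mod 49)  [q = 2: ≡ 1 ✗]
15^14 ≡ 1 (mod 49)  [q = 3: ≡ 1 ✗]
15^6 ≡ 36 (mod 49)  [q = 7: ≢ 1 ✓]
Since 15^21 ≡ 1, the order of 15 divides 21 < 42, so 15 is not a primitive root.

No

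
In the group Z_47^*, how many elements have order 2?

1

φ(47) = 47 − 1 = 46 = 2 · 23.
In a cyclic group of order 46, there are φ(d) elements of order d for each divisor d of 46, and zero for non-divisors.
2 | 46, and φ(2) = 2 − 1 = 1.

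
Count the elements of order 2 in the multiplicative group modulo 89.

1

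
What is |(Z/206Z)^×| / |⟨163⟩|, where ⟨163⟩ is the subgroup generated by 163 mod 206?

2

By Lagrange's theorem, ord_206(163) divides φ(206) = φ(2)·φ(103) = 1·102 = 102 = 2 · 3 · 17.
Divisors of 102: 1, 2, 3, 6, 17, 34, 51, 102.
Test each divisor d:
163^1 ≡ 163
163^2 ≡ 201
163^3 ≡ 9
163^6 ≡ 81
163^17 ≡ 159
163^34 ≡ 149
163^51 ≡ 1
Thus |⟨163⟩| = ord(163) = 51.
[(Z/206Z)^× : ⟨163⟩] = 102/51 = 2.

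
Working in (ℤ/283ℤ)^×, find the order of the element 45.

6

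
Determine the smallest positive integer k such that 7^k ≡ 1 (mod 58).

The order of 7 must divide φ(58) = φ(2)·φ(29) = 1·28 = 28 = 2^2 · 7.
Divisors of 28: 1, 2, 4, 7, 14, 28.
Evaluate successive powers at the divisors of 28:
7^1 ≡ 7 (mod 58)
7^2 ≡ 49 (mod 58)
7^4 ≡ 23 (mod 58)
7^7 ≡ 1 (mod 58) ✓
The smallest such exponent is 7, so the order of 7 is 7.

7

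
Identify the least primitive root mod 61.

2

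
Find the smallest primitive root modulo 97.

φ(97) = 97 − 1 = 96 = 2^5 · 3.
g is a primitive root iff g^(96/q) ≢ 1 (mod 97) for each prime q ∈ {2, 3}.
g = 2: 2^48 ≡ 1 — hits 1, so not a primitive root.
g = 3: 3^48 ≡ 1 — hits 1, so not a primitive root.
g = 4: 4^48 ≡ 1 — hits 1, so not a primitive root.
g = 5: 5^48 ≡ 96; 5^32 ≡ 35 — none is 1, so 5 is a primitive root.
The smallest primitive root modulo 97 is 5.

5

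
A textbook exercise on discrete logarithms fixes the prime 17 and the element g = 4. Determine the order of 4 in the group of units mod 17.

ord(4) | φ(17) = 17 − 1 = 16 = 2^4.
Divisors of 16: 1, 2, 4, 8, 16.
Check 4^d mod 17 for each divisor in increasing order:
4^1 ≡ 4 (mod 17)
4^2 ≡ 16 (mod 17)
4^4 ≡ 1 (mod 17) ✓
So ord_17(4) = 4.

4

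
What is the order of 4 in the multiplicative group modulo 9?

3

ord(4) | φ(9) = φ(3^2) = 3·(3−1) = 6 = 2 · 3.
Divisors of 6: 1, 2, 3, 6.
Evaluate successive powers at the divisors of 6:
4^1 ≡ 4 (mod 9)
4^2 ≡ 7 (mod 9)
4^3 ≡ 1 (mod 9) ✓
Therefore the multiplicative order of 4 modulo 9 is 3.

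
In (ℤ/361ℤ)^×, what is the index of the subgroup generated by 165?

ord(165) | φ(361) = φ(19^2) = 19·(19−1) = 342 = 2 · 3^2 · 19.
Divisors of 342: 1, 2, 3, 6, 9, 18, 19, 38, 57, 114, 171, 342.
Evaluate successive powers at the divisors of 342:
165^1 ≡ 165
165^2 ≡ 150
165^3 ≡ 202
165^6 ≡ 11
165^9 ≡ 56
165^18 ≡ 248
165^19 ≡ 127
165^38 ≡ 245
165^57 ≡ 69
165^114 ≡ 68
165^171 ≡ 360
165^342 ≡ 1
The order of 165 is 342, so the subgroup it generates has 342 elements.
The index is φ(361) / ord(165) = 342 / 342 = 1.

1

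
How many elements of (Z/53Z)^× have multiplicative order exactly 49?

0

φ(53) = 53 − 1 = 52 = 2^2 · 13.
In a cyclic group of order 52, there are φ(d) elements of order d for each divisor d of 52, and zero for non-divisors.
Since 49 ∤ 52, the count is 0.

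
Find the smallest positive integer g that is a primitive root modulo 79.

φ(79) = 79 − 1 = 78 = 2 · 3 · 13.
Test candidates g = 2, 3, … against the prime factors q ∈ {2, 3, 13} of φ(79): g is a generator iff g^(78/q) ≢ 1 for every such q.
g = 2: 2^39 ≡ 1 — hits 1, so not a primitive root.
g = 3: 3^39 ≡ 78; 3^26 ≡ 23; 3^6 ≡ 18 — none is 1, so 3 is a primitive root.
The smallest primitive root modulo 79 is 3.

3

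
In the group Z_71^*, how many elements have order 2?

1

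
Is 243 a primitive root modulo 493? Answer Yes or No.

No

493 = 17 · 29 is a product of two distinct odd primes, so (Z/493Z)^× ≅ (Z/17Z)^× × (Z/29Z)^× is not cyclic.
No primitive root modulo 493 exists; in particular 243 is not one.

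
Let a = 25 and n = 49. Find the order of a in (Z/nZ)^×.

21

By Lagrange's theorem, ord_49(25) divides φ(49) = φ(7^2) = 7·(7−1) = 42 = 2 · 3 · 7.
Divisors of 42: 1, 2, 3, 6, 7, 14, 21, 42.
Compute 25^d (mod 49) for the divisors d until we hit 1:
25^1 ≡ 25
25^2 ≡ 37
25^3 ≡ 43
25^6 ≡ 36
25^7 ≡ 18
25^14 ≡ 30
25^21 ≡ 1
Hence ord(25) = 21.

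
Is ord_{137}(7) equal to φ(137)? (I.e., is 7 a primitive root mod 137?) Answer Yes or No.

φ(137) = 137 − 1 = 136 = 2^3 · 17.
Test 7^(136/q) mod 137 for each prime factor q of 136:
7^68 ≡ 1 (mod 137)  [q = 2: ≡ 1 ✗]
7^8 ≡ 115 (mod 137)  [q = 17: ≢ 1 ✓]
7^68 ≡ 1 shows ord(7) | 68, strictly less than φ(137); not a primitive root.

No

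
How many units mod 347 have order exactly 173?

172

φ(347) = 347 − 1 = 346 = 2 · 173.
In a cyclic group of order 346, there are φ(d) elements of order d for each divisor d of 346, and zero for non-divisors.
173 | 346, and φ(173) = 173 − 1 = 172.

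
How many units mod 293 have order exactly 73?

72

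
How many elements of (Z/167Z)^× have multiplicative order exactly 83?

82

φ(167) = 167 − 1 = 166 = 2 · 83.
Since (Z/167Z)^× is cyclic of order 166, the number of elements of order d is φ(d) when d | 166 and 0 otherwise.
83 | 166, and φ(83) = 83 − 1 = 82.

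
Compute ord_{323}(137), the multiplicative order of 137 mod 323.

9

By Lagrange's theorem, ord_323(137) divides φ(323) = φ(17·19) = (17−1)·(19−1) = 16·18 = 288 = 2^5 · 3^2.
Divisors of 288: 1, 2, 3, 4, 6, 8, 9, 12, 16, 18, 24, 32, 36, 48, 72, 96, 144, 288.
Compute 137^d (mod 323) for the divisors d until we hit 1:
137^1 ≡ 137 (mod 323)
137^2 ≡ 35 (mod 323)
137^3 ≡ 273 (mod 323)
137^4 ≡ 256 (mod 323)
137^6 ≡ 239 (mod 323)
137^8 ≡ 290 (mod 323)
137^9 ≡ 1 (mod 323) ✓
Hence ord(137) = 9.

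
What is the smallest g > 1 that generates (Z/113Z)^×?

3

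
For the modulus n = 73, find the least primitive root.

5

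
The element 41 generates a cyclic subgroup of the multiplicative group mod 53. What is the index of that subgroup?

1

By Lagrange's theorem, ord_53(41) divides φ(53) = 53 − 1 = 52 = 2^2 · 13.
Divisors of 52: 1, 2, 4, 13, 26, 52.
Evaluate successive powers at the divisors of 52:
41^1 ≡ 41 (mod 53)
41^2 ≡ 38 (mod 53)
41^4 ≡ 13 (mod 53)
41^13 ≡ 30 (mod 53)
41^26 ≡ 52 (mod 53)
41^52 ≡ 1 (mod 53) ✓
The order of 41 is 52, so the subgroup it generates has 52 elements.
[(Z/53Z)^× : ⟨41⟩] = 52/52 = 1.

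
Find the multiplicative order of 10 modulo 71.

35

The order of 10 must divide φ(71) = 71 − 1 = 70 = 2 · 5 · 7.
Divisors of 70: 1, 2, 5, 7, 10, 14, 35, 70.
Compute 10^d (mod 71) for the divisors d until we hit 1:
10^1 ≡ 10 (mod 71)
10^2 ≡ 29 (mod 71)
10^5 ≡ 32 (mod 71)
10^7 ≡ 5 (mod 71)
10^10 ≡ 30 (mod 71)
10^14 ≡ 25 (mod 71)
10^35 ≡ 1 (mod 71) ✓
Therefore the multiplicative order of 10 modulo 71 is 35.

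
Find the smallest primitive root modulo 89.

3

φ(89) = 89 − 1 = 88 = 2^3 · 11.
g is a primitive root iff g^(88/q) ≢ 1 (mod 89) for each prime q ∈ {2, 11}.
g = 2: 2^44 ≡ 1 — hits 1, so not a primitive root.
g = 3: 3^44 ≡ 88; 3^8 ≡ 64 — none is 1, so 3 is a primitive root.
So 3 is the smallest generator of (Z/89Z)^×.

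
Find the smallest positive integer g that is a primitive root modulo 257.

φ(257) = 257 − 1 = 256 = 2^8.
Test candidates g = 2, 3, … against the prime factors q ∈ {2} of φ(257): g is a generator iff g^(256/q) ≢ 1 for every such q.
g = 2: 2^128 ≡ 1 — hits 1, so not a primitive root.
g = 3: 3^128 ≡ 256 — none is 1, so 3 is a primitive root.
Hence the least primitive root of 257 is 3.

3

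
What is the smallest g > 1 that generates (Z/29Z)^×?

2

φ(29) = 29 − 1 = 28 = 2^2 · 7.
Test candidates g = 2, 3, … against the prime factors q ∈ {2, 7} of φ(29): g is a generator iff g^(28/q) ≢ 1 for every such q.
g = 2: 2^14 ≡ 28; 2^4 ≡ 16 — none is 1, so 2 is a primitive root.
The smallest primitive root modulo 29 is 2.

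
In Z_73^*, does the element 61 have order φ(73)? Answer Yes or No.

No

φ(73) = 73 − 1 = 72 = 2^3 · 3^2.
61 is a primitive root mod 73 iff 61^(φ(73)/q) ≢ 1 for every prime q | φ(73), i.e. q ∈ {2, 3}.
61^36 ≡ 1 (mod 73)  [q = 2: ≡ 1 ✗]
61^24 ≡ 8 (mod 73)  [q = 3: ≢ 1 ✓]
61^36 ≡ 1 shows ord(61) | 36, strictly less than φ(73); not a primitive root.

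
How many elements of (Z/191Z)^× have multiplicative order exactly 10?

φ(191) = 191 − 1 = 190 = 2 · 5 · 19.
(Z/191Z)^× is cyclic (|G| = 190); a cyclic group of order m has exactly φ(d) elements of each order d | m, and none otherwise.
10 = 2 · 5 divides 190, and φ(10) = 4.

4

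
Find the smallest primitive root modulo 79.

φ(79) = 79 − 1 = 78 = 2 · 3 · 13.
Test candidates g = 2, 3, … against the prime factors q ∈ {2, 3, 13} of φ(79): g is a generator iff g^(78/q) ≢ 1 for every such q.
g = 2: 2^39 ≡ 1 — hits 1, so not a primitive root.
g = 3: 3^39 ≡ 78; 3^26 ≡ 23; 3^6 ≡ 18 — none is 1, so 3 is a primitive root.
So 3 is the smallest generator of (Z/79Z)^×.

3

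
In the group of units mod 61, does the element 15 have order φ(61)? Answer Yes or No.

No

φ(61) = 61 − 1 = 60 = 2^2 · 3 · 5.
An element g generates (Z/61Z)^× iff g^(60/q) ≢ 1 (mod 61) for each prime q ∈ {2, 3, 5}.
15^30 ≡ 1 (mod 61)  [q = 2: ≡ 1 ✗]
15^20 ≡ 47 (mod 61)  [q = 3: ≢ 1 ✓]
15^12 ≡ 58 (mod 61)  [q = 5: ≢ 1 ✓]
The check at q = 2 fails, so 15 generates a proper subgroup.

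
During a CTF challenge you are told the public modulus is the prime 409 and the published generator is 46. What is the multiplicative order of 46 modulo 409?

By Lagrange's theorem, ord_409(46) divides φ(409) = 409 − 1 = 408 = 2^3 · 3 · 17.
Divisors of 408: 1, 2, 3, 4, 6, 8, 12, 17, 24, 34, 51, 68, 102, 136, 204, 408.
Evaluate successive powers at the divisors of 408:
46^1 ≡ 46
46^2 ≡ 71
46^3 ≡ 403
46^4 ≡ 133
46^6 ≡ 36
46^8 ≡ 102
46^12 ≡ 69
46^17 ≡ 54
46^24 ≡ 262
46^34 ≡ 53
46^51 ≡ 408
46^68 ≡ 355
46^102 ≡ 1
Hence ord(46) = 102.

102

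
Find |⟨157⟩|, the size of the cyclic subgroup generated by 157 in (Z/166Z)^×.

82

ord(157) | φ(166) = φ(2)·φ(83) = 1·82 = 82 = 2 · 41.
Divisors of 82: 1, 2, 41, 82.
Evaluate successive powers at the divisors of 82:
157^1 ≡ 157 (mod 166)
157^2 ≡ 81 (mod 166)
157^41 ≡ 165 (mod 166)
157^82 ≡ 1 (mod 166) ✓
Therefore the multiplicative order of 157 modulo 166 is 82.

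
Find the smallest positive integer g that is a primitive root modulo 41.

6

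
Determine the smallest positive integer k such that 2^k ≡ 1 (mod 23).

11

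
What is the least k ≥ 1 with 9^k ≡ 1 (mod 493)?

56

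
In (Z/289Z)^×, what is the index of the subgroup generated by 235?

1

The order of 235 must divide φ(289) = φ(17^2) = 17·(17−1) = 272 = 2^4 · 17.
Divisors of 272: 1, 2, 4, 8, 16, 17, 34, 68, 136, 272.
Test each divisor d:
235^1 ≡ 235 (mod 289)
235^2 ≡ 26 (mod 289)
235^4 ≡ 98 (mod 289)
235^8 ≡ 67 (mod 289)
235^16 ≡ 154 (mod 289)
235^17 ≡ 65 (mod 289)
235^34 ≡ 179 (mod 289)
235^68 ≡ 251 (mod 289)
235^136 ≡ 288 (mod 289)
235^272 ≡ 1 (mod 289) ✓
The order of 235 is 272, so the subgroup it generates has 272 elements.
The index is φ(289) / ord(235) = 272 / 272 = 1.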